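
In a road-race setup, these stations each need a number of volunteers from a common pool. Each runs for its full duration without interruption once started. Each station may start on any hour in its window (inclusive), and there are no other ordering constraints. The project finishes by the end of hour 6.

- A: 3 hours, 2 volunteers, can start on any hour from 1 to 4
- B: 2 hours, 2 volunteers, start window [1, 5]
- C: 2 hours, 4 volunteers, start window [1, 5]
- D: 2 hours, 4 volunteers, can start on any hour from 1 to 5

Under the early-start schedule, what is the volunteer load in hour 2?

12

At early start, hour 2 has: A, B, C, D.
Demand: 2 + 2 + 4 + 4 = 12.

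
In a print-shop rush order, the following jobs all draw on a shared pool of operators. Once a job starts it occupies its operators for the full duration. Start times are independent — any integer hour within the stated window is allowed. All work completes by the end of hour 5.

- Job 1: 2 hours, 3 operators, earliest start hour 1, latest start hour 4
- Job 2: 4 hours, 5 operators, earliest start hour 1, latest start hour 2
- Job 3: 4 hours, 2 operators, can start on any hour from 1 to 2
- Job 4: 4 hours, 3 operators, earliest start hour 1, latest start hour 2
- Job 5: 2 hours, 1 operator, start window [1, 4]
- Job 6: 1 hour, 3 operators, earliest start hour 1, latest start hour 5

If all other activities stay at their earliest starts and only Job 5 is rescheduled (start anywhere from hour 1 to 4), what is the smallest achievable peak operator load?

16

Job 5@1: h1:17  h2:14  h3:10  h4:10  h5:0 → peak 17
Job 5@2: h1:16  h2:14  h3:11  h4:10  h5:0 → peak 16
Job 5@3: h1:16  h2:13  h3:11  h4:11  h5:0 → peak 16
Job 5@4: h1:16  h2:13  h3:10  h4:11  h5:1 → peak 16
Best is Job 5@2, peak 16.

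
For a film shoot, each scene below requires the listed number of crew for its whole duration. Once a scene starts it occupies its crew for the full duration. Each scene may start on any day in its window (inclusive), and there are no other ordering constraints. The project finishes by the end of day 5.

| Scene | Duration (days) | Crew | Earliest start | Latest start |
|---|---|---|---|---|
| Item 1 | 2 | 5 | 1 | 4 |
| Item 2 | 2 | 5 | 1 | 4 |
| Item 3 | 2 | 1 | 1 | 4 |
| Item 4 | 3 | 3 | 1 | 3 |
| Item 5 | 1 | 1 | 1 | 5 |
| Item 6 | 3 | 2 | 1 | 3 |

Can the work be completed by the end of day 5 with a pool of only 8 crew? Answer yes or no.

yes

Schedule Item 1@1, Item 2@4, Item 3@1, Item 4@3, Item 5@3, Item 6@1: d1:8  d2:8  d3:6  d4:8  d5:8 — peak 8 ≤ 8.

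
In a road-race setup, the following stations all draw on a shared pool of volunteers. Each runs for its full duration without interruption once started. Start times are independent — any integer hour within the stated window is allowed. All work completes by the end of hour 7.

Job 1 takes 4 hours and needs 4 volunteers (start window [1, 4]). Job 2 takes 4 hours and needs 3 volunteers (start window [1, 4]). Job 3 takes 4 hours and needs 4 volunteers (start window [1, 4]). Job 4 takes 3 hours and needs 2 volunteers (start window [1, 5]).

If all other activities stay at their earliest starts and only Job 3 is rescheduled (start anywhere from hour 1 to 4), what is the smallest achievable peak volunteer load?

Job 3@1: h1:13  h2:13  h3:13  h4:11  h5:0  h6:0  h7:0 → peak 13
Job 3@2: h1:9  h2:13  h3:13  h4:11  h5:4  h6:0  h7:0 → peak 13
Job 3@3: h1:9  h2:9  h3:13  h4:11  h5:4  h6:4  h7:0 → peak 13
Job 3@4: h1:9  h2:9  h3:9  h4:11  h5:4  h6:4  h7:4 → peak 11
Best is Job 3@4, peak 11.

11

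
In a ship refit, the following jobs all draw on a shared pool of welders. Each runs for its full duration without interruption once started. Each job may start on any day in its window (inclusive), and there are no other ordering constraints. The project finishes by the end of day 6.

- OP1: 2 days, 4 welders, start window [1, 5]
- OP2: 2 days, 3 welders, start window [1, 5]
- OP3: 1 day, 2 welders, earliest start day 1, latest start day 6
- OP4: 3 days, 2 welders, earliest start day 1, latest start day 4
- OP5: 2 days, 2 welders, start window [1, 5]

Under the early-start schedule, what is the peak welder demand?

13

Early-start schedule: OP1@1, OP2@1, OP3@1, OP4@1, OP5@1.
Load per day: day 1: 13, day 2: 11, day 3: 2, day 4: 0, day 5: 0, day 6: 0.
Peak is 13.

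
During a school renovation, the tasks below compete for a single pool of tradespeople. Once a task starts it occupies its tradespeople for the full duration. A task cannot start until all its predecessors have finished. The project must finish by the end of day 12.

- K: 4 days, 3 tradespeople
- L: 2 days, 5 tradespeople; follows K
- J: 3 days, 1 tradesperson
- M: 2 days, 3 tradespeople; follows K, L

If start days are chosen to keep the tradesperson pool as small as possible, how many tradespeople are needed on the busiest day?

Schedule K@1, L@5, J@1, M@7: d1:4  d2:4  d3:4  d4:3  d5:5  d6:5  d7:3  d8:3  d9:0  d10:0  d11:0  d12:0 — peak 5.

5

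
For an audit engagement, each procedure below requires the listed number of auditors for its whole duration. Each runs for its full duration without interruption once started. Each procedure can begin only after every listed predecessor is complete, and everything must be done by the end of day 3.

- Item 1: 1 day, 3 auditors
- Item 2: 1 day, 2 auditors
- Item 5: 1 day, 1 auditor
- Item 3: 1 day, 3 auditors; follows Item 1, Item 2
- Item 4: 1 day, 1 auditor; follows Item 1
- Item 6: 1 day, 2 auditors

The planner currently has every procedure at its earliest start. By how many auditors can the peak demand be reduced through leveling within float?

4

Early-start peak: d1:8  d2:4  d3:0 ⇒ 8.
Leveled (Item 1@1, Item 2@2, Item 5@1, Item 3@3, Item 4@3, Item 6@2): d1:4  d2:4  d3:4 ⇒ 4.
Reduction 8 − 4 = 4.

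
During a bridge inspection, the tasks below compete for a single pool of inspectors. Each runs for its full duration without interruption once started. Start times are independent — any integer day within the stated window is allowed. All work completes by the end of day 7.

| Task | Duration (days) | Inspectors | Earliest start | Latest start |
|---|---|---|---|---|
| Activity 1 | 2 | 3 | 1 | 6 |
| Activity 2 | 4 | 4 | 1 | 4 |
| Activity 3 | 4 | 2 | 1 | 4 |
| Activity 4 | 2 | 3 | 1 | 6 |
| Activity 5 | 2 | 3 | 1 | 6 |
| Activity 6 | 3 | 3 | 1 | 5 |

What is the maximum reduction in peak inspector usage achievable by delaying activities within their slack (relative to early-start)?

9

Early-start peak: d1:18  d2:18  d3:9  d4:6  d5:0  d6:0  d7:0 ⇒ 18.
Leveled (Activity 1@1, Activity 2@1, Activity 3@1, Activity 4@3, Activity 5@5, Activity 6@5): d1:9  d2:9  d3:9  d4:9  d5:6  d6:6  d7:3 ⇒ 9.
Reduction 18 − 9 = 9.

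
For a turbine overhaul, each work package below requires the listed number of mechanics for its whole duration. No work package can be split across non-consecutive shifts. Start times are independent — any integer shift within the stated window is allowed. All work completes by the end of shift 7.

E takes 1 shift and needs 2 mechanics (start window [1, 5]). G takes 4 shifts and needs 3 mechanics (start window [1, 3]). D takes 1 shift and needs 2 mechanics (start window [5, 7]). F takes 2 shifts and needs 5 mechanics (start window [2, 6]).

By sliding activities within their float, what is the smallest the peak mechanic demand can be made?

Early-start (E@1, G@1, D@5, F@2) gives peak 8: s1:5  s2:8  s3:8  s4:3  s5:2  s6:0  s7:0.
Shift F→6.
Schedule E@1, G@1, D@5, F@6: s1:5  s2:3  s3:3  s4:3  s5:2  s6:5  s7:5 — peak 5.

5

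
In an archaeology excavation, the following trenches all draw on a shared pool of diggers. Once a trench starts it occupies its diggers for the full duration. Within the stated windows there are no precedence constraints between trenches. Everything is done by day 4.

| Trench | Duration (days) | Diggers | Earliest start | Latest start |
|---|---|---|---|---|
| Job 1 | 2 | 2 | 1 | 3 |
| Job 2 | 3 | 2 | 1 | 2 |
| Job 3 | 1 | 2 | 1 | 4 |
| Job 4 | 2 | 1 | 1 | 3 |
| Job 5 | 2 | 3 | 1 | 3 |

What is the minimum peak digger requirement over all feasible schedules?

Early-start (Job 1@1, Job 2@1, Job 3@1, Job 4@1, Job 5@1) gives peak 10: d1:10  d2:8  d3:2  d4:0.
Shift Job 3→4, Job 5→3.
Schedule Job 1@1, Job 2@1, Job 3@4, Job 4@1, Job 5@3: d1:5  d2:5  d3:5  d4:5 — peak 5.
Total digger-days = 20 over 4 days ⇒ peak ≥ ⌈20/4⌉ = 5, so 5 is optimal.

5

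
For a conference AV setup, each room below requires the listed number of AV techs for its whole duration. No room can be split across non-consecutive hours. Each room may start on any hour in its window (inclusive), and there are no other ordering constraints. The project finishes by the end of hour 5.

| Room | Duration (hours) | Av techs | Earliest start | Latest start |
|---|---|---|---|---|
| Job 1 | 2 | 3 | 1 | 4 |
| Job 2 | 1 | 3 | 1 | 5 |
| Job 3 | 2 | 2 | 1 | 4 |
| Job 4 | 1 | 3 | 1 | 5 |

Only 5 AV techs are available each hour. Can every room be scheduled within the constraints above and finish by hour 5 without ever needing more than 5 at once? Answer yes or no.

yes

Schedule Job 1@1, Job 2@3, Job 3@1, Job 4@4: h1:5  h2:5  h3:3  h4:3  h5:0 — peak 5 ≤ 5.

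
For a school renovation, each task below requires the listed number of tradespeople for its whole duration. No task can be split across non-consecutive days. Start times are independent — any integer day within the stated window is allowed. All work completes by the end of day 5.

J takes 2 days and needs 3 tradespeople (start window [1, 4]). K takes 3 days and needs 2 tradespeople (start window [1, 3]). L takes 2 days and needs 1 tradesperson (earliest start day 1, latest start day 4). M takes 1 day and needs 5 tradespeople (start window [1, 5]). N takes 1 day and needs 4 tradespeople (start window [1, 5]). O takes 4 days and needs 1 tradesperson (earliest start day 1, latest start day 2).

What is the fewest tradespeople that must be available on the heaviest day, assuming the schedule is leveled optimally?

Early-start (J@1, K@1, L@1, M@1, N@1, O@1) gives peak 16: d1:16  d2:7  d3:3  d4:1  d5:0.
Shift L→3, M→5, N→4.
Schedule J@1, K@1, L@3, M@5, N@4, O@1: d1:6  d2:6  d3:4  d4:6  d5:5 — peak 6.
Total tradesperson-days = 27 over 5 days ⇒ peak ≥ ⌈27/5⌉ = 6, so 6 is optimal.

6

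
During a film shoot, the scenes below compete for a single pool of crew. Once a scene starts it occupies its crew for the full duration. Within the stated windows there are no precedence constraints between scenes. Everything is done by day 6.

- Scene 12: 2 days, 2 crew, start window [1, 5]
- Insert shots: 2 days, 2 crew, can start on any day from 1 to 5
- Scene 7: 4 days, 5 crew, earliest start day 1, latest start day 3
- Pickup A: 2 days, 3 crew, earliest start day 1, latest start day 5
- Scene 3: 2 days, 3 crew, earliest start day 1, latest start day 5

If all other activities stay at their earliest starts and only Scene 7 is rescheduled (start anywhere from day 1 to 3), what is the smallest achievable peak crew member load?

10

Scene 7@1: d1:15  d2:15  d3:5  d4:5  d5:0  d6:0 → peak 15
Scene 7@2: d1:10  d2:15  d3:5  d4:5  d5:5  d6:0 → peak 15
Scene 7@3: d1:10  d2:10  d3:5  d4:5  d5:5  d6:5 → peak 10
Best is Scene 7@3, peak 10.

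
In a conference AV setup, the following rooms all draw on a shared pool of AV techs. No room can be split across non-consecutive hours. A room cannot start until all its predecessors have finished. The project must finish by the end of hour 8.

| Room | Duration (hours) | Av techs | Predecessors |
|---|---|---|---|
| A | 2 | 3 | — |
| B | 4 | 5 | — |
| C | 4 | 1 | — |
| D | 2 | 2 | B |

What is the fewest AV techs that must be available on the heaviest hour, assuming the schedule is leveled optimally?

Early-start (A@1, B@1, C@1, D@5) gives peak 9: h1:9  h2:9  h3:6  h4:6  h5:2  h6:2  h7:0  h8:0.
Shift A→5, C→5, D→7.
Schedule A@5, B@1, C@5, D@7: h1:5  h2:5  h3:5  h4:5  h5:4  h6:4  h7:3  h8:3 — peak 5.
Total AV tech-hours = 34 over 8 hours ⇒ peak ≥ ⌈34/8⌉ = 5, so 5 is optimal.

5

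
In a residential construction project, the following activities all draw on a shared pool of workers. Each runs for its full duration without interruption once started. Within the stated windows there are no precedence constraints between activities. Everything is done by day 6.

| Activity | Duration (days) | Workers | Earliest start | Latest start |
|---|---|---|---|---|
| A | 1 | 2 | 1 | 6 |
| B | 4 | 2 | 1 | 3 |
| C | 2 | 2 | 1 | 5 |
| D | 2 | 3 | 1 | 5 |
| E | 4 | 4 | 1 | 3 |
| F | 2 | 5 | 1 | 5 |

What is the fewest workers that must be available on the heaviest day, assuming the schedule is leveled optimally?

Early-start (A@1, B@1, C@1, D@1, E@1, F@1) gives peak 18: d1:18  d2:16  d3:6  d4:6  d5:0  d6:0.
Shift C→2, D→5, F→5.
Schedule A@1, B@1, C@2, D@5, E@1, F@5: d1:8  d2:8  d3:8  d4:6  d5:8  d6:8 — peak 8.
Total worker-days = 46 over 6 days ⇒ peak ≥ ⌈46/6⌉ = 8, so 8 is optimal.

8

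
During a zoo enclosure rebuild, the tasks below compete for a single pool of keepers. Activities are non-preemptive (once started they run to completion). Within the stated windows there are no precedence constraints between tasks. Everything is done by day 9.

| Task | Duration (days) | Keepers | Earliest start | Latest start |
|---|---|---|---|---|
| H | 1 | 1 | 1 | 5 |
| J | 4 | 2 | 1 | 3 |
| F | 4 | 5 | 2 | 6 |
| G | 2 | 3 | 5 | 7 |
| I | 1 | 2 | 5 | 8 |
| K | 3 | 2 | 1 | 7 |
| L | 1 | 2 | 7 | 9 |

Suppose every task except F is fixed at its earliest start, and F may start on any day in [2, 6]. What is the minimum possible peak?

8

F@2: d1:5  d2:9  d3:9  d4:7  d5:10  d6:3  d7:2  d8:0  d9:0 → peak 10
F@3: d1:5  d2:4  d3:9  d4:7  d5:10  d6:8  d7:2  d8:0  d9:0 → peak 10
F@4: d1:5  d2:4  d3:4  d4:7  d5:10  d6:8  d7:7  d8:0  d9:0 → peak 10
F@5: d1:5  d2:4  d3:4  d4:2  d5:10  d6:8  d7:7  d8:5  d9:0 → peak 10
F@6: d1:5  d2:4  d3:4  d4:2  d5:5  d6:8  d7:7  d8:5  d9:5 → peak 8
Best is F@6, peak 8.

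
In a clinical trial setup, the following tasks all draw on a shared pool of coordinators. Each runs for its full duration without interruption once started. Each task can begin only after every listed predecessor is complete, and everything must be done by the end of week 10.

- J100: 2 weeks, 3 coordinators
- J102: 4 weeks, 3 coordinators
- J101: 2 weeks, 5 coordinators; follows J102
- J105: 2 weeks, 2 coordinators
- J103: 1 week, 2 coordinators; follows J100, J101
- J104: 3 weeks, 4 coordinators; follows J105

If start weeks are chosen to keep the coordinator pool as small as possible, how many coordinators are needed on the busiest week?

6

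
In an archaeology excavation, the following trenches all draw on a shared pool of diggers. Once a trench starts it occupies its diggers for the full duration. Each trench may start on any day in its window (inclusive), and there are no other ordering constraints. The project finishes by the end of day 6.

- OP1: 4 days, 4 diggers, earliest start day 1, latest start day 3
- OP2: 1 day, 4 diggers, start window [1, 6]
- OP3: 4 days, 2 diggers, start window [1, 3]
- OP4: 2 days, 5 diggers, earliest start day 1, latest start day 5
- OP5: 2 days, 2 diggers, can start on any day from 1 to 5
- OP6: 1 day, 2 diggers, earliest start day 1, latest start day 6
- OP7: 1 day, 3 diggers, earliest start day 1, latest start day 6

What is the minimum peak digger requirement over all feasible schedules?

Early-start (OP1@1, OP2@1, OP3@1, OP4@1, OP5@1, OP6@1, OP7@1) gives peak 22: d1:22  d2:13  d3:6  d4:6  d5:0  d6:0.
Shift OP3→2, OP4→5, OP5→2, OP6→4, OP7→6.
Schedule OP1@1, OP2@1, OP3@2, OP4@5, OP5@2, OP6@4, OP7@6: d1:8  d2:8  d3:8  d4:8  d5:7  d6:8 — peak 8.
Total digger-days = 47 over 6 days ⇒ peak ≥ ⌈47/6⌉ = 8, so 8 is optimal.

8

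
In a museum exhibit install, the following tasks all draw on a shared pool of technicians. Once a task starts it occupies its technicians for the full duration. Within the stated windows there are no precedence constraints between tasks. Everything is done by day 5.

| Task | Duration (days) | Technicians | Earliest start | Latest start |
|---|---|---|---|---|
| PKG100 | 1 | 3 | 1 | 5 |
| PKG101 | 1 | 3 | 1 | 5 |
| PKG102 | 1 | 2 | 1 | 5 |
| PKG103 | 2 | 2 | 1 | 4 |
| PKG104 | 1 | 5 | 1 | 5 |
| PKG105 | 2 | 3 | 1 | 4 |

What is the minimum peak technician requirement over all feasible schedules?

5

Early-start (PKG100@1, PKG101@1, PKG102@1, PKG103@1, PKG104@1, PKG105@1) gives peak 18: d1:18  d2:5  d3:0  d4:0  d5:0.
Shift PKG101→2, PKG103→2, PKG104→5, PKG105→3.
Schedule PKG100@1, PKG101@2, PKG102@1, PKG103@2, PKG104@5, PKG105@3: d1:5  d2:5  d3:5  d4:3  d5:5 — peak 5.
Total technician-days = 23 over 5 days ⇒ peak ≥ ⌈23/5⌉ = 5, so 5 is optimal.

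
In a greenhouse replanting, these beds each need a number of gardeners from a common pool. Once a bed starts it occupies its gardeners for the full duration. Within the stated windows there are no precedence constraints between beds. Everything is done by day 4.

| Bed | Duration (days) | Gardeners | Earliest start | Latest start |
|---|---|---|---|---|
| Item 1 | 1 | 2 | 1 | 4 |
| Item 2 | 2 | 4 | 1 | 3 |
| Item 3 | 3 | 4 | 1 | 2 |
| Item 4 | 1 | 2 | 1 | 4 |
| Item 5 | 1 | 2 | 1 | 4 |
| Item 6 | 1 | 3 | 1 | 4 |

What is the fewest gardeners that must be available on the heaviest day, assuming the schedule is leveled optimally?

8

Early-start (Item 1@1, Item 2@1, Item 3@1, Item 4@1, Item 5@1, Item 6@1) gives peak 17: d1:17  d2:8  d3:4  d4:0.
Shift Item 3→2, Item 5→3, Item 6→4.
Schedule Item 1@1, Item 2@1, Item 3@2, Item 4@1, Item 5@3, Item 6@4: d1:8  d2:8  d3:6  d4:7 — peak 8.
Total gardener-days = 29 over 4 days ⇒ peak ≥ ⌈29/4⌉ = 8, so 8 is optimal.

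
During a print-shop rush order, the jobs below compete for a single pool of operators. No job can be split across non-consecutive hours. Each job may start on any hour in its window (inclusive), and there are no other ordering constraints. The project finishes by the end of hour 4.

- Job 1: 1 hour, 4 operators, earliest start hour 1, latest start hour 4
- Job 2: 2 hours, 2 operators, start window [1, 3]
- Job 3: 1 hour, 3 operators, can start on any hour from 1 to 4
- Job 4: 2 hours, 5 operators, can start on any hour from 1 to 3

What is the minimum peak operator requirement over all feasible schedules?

6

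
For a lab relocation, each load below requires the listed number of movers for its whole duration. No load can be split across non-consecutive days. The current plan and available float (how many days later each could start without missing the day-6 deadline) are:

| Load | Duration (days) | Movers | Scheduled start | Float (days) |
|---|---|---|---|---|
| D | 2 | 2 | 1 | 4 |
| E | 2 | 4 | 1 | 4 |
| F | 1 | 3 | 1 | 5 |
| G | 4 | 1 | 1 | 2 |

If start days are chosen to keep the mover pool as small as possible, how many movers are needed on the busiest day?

Early-start (D@1, E@1, F@1, G@1) gives peak 10: d1:10  d2:7  d3:1  d4:1  d5:0  d6:0.
Shift E→5, F→3.
Schedule D@1, E@5, F@3, G@1: d1:3  d2:3  d3:4  d4:1  d5:4  d6:4 — peak 4.
Total mover-days = 19 over 6 days ⇒ peak ≥ ⌈19/6⌉ = 4, so 4 is optimal.

4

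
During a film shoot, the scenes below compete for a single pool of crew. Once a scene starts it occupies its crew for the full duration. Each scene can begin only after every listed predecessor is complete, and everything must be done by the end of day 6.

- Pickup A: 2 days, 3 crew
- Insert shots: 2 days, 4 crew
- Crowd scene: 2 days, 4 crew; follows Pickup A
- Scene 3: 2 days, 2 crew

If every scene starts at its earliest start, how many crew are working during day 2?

At early start, day 2 has: Pickup A, Insert shots, Scene 3.
Demand: 3 + 4 + 2 = 9.

9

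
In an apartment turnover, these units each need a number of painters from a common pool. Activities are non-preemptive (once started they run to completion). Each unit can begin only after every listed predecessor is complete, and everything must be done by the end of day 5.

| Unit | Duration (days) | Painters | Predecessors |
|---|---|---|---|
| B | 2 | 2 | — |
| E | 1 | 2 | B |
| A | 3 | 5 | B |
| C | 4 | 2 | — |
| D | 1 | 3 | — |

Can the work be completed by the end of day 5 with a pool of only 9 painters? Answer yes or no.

Schedule B@1, E@5, A@3, C@1, D@1: d1:7  d2:4  d3:7  d4:7  d5:7 — peak 7 ≤ 9.

yes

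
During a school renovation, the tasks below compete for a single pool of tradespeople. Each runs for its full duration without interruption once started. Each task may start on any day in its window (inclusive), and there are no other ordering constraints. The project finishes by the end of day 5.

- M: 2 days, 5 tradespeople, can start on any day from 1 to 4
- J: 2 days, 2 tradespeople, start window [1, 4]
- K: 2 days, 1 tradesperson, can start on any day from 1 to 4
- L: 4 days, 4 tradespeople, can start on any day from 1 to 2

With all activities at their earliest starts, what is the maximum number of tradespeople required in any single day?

Early-start schedule: M@1, J@1, K@1, L@1.
Load per day: day 1: 12, day 2: 12, day 3: 4, day 4: 4, day 5: 0.
Peak is 12.

12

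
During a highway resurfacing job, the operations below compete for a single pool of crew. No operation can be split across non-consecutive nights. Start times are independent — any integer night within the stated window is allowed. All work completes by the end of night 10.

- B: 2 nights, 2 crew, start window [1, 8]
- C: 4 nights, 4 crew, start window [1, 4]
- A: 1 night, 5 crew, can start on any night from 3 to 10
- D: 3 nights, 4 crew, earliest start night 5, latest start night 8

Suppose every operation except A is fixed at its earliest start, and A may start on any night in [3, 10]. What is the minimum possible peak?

A@3: n1:6  n2:6  n3:9  n4:4  n5:4  n6:4  n7:4  n8:0  n9:0  n10:0 → peak 9
A@4: n1:6  n2:6  n3:4  n4:9  n5:4  n6:4  n7:4  n8:0  n9:0  n10:0 → peak 9
A@5: n1:6  n2:6  n3:4  n4:4  n5:9  n6:4  n7:4  n8:0  n9:0  n10:0 → peak 9
A@6: n1:6  n2:6  n3:4  n4:4  n5:4  n6:9  n7:4  n8:0  n9:0  n10:0 → peak 9
A@7: n1:6  n2:6  n3:4  n4:4  n5:4  n6:4  n7:9  n8:0  n9:0  n10:0 → peak 9
A@8: n1:6  n2:6  n3:4  n4:4  n5:4  n6:4  n7:4  n8:5  n9:0  n10:0 → peak 6
A@9: n1:6  n2:6  n3:4  n4:4  n5:4  n6:4  n7:4  n8:0  n9:5  n10:0 → peak 6
A@10: n1:6  n2:6  n3:4  n4:4  n5:4  n6:4  n7:4  n8:0  n9:0  n10:5 → peak 6
Best is A@8, peak 6.

6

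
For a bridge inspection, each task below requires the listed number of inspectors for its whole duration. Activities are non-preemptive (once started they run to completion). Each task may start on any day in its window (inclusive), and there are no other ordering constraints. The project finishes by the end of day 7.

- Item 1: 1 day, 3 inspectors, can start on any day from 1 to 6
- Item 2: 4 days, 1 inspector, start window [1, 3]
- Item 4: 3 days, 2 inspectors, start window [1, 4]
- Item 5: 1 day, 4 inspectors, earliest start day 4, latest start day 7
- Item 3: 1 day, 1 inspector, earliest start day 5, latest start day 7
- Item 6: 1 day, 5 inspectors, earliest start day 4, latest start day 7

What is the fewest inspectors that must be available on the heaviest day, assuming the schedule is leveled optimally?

5

Early-start (Item 1@1, Item 2@1, Item 4@1, Item 5@4, Item 3@5, Item 6@4) gives peak 10: d1:6  d2:3  d3:3  d4:10  d5:1  d6:0  d7:0.
Shift Item 4→2, Item 5→5, Item 6→6.
Schedule Item 1@1, Item 2@1, Item 4@2, Item 5@5, Item 3@5, Item 6@6: d1:4  d2:3  d3:3  d4:3  d5:5  d6:5  d7:0 — peak 5.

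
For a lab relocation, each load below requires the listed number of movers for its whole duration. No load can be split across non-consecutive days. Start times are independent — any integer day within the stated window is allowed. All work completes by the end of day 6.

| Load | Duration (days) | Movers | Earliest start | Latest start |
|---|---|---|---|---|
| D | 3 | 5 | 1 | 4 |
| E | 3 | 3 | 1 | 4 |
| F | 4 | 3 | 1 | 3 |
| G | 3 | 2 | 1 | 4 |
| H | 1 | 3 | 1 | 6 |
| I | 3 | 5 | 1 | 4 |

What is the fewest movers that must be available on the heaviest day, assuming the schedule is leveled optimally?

11

Early-start (D@1, E@1, F@1, G@1, H@1, I@1) gives peak 21: d1:21  d2:18  d3:18  d4:3  d5:0  d6:0.
Shift G→4, H→5, I→4.
Schedule D@1, E@1, F@1, G@4, H@5, I@4: d1:11  d2:11  d3:11  d4:10  d5:10  d6:7 — peak 11.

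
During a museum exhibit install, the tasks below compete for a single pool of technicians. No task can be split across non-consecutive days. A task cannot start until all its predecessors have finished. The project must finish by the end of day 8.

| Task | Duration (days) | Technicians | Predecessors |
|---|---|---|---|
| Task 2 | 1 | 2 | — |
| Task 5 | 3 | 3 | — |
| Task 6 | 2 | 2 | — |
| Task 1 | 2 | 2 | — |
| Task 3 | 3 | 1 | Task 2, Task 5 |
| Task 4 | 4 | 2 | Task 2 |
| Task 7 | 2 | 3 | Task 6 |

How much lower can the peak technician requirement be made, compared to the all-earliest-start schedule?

Early-start peak: d1:9  d2:9  d3:8  d4:6  d5:3  d6:1  d7:0  d8:0 ⇒ 9.
Leveled (Task 2@1, Task 5@1, Task 6@2, Task 1@4, Task 3@4, Task 4@4, Task 7@7): d1:5  d2:5  d3:5  d4:5  d5:5  d6:3  d7:5  d8:3 ⇒ 5.
Reduction 9 − 5 = 4.

4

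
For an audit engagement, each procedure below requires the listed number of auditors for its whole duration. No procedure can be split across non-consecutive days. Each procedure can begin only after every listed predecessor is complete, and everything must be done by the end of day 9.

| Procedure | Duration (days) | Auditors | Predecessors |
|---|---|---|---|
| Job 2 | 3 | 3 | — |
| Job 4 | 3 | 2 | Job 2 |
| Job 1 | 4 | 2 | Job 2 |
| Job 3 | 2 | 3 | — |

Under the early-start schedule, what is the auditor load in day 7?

2

At early start, day 7 has: Job 1.
Demand: 2 = 2.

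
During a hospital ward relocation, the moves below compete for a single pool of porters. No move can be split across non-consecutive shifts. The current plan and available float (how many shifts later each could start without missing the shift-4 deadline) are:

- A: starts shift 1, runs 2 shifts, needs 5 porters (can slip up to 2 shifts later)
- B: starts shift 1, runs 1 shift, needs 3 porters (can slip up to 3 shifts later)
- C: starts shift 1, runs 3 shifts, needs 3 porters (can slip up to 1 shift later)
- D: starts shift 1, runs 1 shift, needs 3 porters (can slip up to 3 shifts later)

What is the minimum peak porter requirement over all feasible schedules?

8

Early-start (A@1, B@1, C@1, D@1) gives peak 14: s1:14  s2:8  s3:3  s4:0.
Shift C→2, D→3.
Schedule A@1, B@1, C@2, D@3: s1:8  s2:8  s3:6  s4:3 — peak 8.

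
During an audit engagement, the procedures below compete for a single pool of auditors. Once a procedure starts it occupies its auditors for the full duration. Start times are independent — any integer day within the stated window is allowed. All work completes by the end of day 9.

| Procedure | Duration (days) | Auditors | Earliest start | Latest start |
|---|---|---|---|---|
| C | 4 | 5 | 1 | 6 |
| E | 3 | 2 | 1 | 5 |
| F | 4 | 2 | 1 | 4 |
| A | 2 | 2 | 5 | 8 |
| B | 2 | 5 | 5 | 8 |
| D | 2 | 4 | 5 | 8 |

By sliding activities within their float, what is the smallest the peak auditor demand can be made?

7

Early-start (C@1, E@1, F@1, A@5, B@5, D@5) gives peak 11: d1:9  d2:9  d3:9  d4:7  d5:11  d6:11  d7:0  d8:0  d9:0.
Shift F→4, A→7, D→8.
Schedule C@1, E@1, F@4, A@7, B@5, D@8: d1:7  d2:7  d3:7  d4:7  d5:7  d6:7  d7:4  d8:6  d9:4 — peak 7.
Total auditor-days = 56 over 9 days ⇒ peak ≥ ⌈56/9⌉ = 7, so 7 is optimal.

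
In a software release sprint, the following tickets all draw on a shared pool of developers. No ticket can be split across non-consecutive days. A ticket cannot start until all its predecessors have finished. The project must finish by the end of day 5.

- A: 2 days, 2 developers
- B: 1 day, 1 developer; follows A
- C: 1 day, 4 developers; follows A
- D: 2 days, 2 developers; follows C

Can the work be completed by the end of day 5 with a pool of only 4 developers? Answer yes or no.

Schedule A@1, B@4, C@3, D@4: d1:2  d2:2  d3:4  d4:3  d5:2 — peak 4 ≤ 4.

yes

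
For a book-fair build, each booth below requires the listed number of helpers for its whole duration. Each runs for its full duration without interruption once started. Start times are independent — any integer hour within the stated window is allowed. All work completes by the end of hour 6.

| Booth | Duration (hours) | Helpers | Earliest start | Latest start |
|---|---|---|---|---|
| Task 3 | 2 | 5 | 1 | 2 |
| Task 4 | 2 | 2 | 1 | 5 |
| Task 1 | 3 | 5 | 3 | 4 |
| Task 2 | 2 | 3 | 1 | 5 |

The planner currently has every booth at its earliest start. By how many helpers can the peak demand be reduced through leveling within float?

2

Early-start peak: h1:10  h2:10  h3:5  h4:5  h5:5  h6:0 ⇒ 10.
Leveled (Task 3@1, Task 4@1, Task 1@3, Task 2@3): h1:7  h2:7  h3:8  h4:8  h5:5  h6:0 ⇒ 8.
Reduction 10 − 8 = 2.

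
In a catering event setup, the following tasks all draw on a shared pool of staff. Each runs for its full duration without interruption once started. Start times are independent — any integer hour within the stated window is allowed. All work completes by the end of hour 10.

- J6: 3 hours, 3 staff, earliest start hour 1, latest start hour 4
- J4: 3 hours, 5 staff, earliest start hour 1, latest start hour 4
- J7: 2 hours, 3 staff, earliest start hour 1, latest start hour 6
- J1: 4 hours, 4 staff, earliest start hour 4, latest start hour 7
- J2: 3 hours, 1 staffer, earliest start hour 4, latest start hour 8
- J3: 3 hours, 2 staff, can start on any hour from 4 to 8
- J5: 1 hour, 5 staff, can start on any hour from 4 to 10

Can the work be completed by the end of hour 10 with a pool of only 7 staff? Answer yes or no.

yes

Schedule J6@4, J4@1, J7@4, J1@6, J2@7, J3@7, J5@10: h1:5  h2:5  h3:5  h4:6  h5:6  h6:7  h7:7  h8:7  h9:7  h10:5 — peak 7 ≤ 7.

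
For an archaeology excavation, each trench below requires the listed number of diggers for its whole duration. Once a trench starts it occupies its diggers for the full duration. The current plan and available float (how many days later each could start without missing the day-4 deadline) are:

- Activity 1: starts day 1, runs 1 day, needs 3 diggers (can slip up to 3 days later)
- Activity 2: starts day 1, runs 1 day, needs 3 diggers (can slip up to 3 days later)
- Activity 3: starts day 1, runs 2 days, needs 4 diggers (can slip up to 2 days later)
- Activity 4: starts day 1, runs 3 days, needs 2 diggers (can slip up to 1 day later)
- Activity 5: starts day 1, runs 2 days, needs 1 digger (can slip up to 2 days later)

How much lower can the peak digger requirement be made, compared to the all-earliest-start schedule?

Early-start peak: d1:13  d2:7  d3:2  d4:0 ⇒ 13.
Leveled (Activity 1@1, Activity 2@2, Activity 3@3, Activity 4@1, Activity 5@1): d1:6  d2:6  d3:6  d4:4 ⇒ 6.
Reduction 13 − 6 = 7.

7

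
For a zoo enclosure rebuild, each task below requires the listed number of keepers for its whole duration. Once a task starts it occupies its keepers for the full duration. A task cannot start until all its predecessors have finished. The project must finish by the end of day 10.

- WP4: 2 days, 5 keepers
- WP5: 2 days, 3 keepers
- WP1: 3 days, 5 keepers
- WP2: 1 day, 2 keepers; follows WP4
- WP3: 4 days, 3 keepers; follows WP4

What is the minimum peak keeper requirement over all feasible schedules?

Early-start (WP4@1, WP5@1, WP1@1, WP2@3, WP3@3) gives peak 13: d1:13  d2:13  d3:10  d4:3  d5:3  d6:3  d7:0  d8:0  d9:0  d10:0.
Shift WP5→3, WP1→7, WP2→5.
Schedule WP4@1, WP5@3, WP1@7, WP2@5, WP3@3: d1:5  d2:5  d3:6  d4:6  d5:5  d6:3  d7:5  d8:5  d9:5  d10:0 — peak 6.

6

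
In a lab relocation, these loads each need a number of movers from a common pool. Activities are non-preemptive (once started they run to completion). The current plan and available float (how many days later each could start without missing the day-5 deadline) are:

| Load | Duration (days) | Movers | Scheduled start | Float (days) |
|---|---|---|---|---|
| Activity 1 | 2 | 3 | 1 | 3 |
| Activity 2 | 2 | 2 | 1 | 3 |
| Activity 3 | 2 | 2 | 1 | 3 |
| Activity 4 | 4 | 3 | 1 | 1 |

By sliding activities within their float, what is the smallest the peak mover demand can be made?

Early-start (Activity 1@1, Activity 2@1, Activity 3@1, Activity 4@1) gives peak 10: d1:10  d2:10  d3:3  d4:3  d5:0.
Shift Activity 2→3, Activity 3→3.
Schedule Activity 1@1, Activity 2@3, Activity 3@3, Activity 4@1: d1:6  d2:6  d3:7  d4:7  d5:0 — peak 7.

7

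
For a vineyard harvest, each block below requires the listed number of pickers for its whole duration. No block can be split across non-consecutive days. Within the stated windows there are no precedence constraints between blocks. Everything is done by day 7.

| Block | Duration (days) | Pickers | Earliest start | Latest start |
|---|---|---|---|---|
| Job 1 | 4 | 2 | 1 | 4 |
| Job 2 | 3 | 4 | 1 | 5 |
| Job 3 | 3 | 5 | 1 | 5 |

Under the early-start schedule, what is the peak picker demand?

11

Early-start schedule: Job 1@1, Job 2@1, Job 3@1.
Load per day: day 1: 11, day 2: 11, day 3: 11, day 4: 2, day 5: 0, day 6: 0, day 7: 0.
Peak is 11.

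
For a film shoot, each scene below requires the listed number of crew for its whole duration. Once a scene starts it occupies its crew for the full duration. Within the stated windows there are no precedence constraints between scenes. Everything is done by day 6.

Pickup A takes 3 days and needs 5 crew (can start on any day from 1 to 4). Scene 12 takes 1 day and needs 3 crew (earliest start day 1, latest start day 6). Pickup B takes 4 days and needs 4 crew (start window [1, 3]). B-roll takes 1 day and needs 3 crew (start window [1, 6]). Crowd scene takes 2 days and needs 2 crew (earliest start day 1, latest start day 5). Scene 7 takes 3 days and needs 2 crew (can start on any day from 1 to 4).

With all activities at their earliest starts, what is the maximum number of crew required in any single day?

Early-start schedule: Pickup A@1, Scene 12@1, Pickup B@1, B-roll@1, Crowd scene@1, Scene 7@1.
Load per day: day 1: 19, day 2: 13, day 3: 11, day 4: 4, day 5: 0, day 6: 0.
Peak is 19.

19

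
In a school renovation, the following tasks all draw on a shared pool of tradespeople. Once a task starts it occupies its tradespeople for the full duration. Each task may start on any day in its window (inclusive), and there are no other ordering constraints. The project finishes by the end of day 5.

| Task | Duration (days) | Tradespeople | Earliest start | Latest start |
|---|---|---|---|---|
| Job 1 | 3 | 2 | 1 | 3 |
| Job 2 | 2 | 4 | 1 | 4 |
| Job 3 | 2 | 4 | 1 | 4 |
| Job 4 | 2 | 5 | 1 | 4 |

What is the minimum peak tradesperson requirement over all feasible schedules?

8

Early-start (Job 1@1, Job 2@1, Job 3@1, Job 4@1) gives peak 15: d1:15  d2:15  d3:2  d4:0  d5:0.
Shift Job 2→3, Job 3→4.
Schedule Job 1@1, Job 2@3, Job 3@4, Job 4@1: d1:7  d2:7  d3:6  d4:8  d5:4 — peak 8.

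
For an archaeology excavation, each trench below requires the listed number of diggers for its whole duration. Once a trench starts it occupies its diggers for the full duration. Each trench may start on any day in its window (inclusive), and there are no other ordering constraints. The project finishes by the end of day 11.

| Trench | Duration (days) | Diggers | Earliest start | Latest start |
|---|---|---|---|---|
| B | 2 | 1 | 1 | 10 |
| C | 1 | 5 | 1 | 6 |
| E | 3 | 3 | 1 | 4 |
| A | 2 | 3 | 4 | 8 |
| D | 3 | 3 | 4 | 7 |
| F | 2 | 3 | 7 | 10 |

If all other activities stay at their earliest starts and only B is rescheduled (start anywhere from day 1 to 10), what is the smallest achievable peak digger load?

B@1: d1:9  d2:4  d3:3  d4:6  d5:6  d6:3  d7:3  d8:3  d9:0  d10:0  d11:0 → peak 9
B@2: d1:8  d2:4  d3:4  d4:6  d5:6  d6:3  d7:3  d8:3  d9:0  d10:0  d11:0 → peak 8
B@3: d1:8  d2:3  d3:4  d4:7  d5:6  d6:3  d7:3  d8:3  d9:0  d10:0  d11:0 → peak 8
B@4: d1:8  d2:3  d3:3  d4:7  d5:7  d6:3  d7:3  d8:3  d9:0  d10:0  d11:0 → peak 8
B@5: d1:8  d2:3  d3:3  d4:6  d5:7  d6:4  d7:3  d8:3  d9:0  d10:0  d11:0 → peak 8
B@6: d1:8  d2:3  d3:3  d4:6  d5:6  d6:4  d7:4  d8:3  d9:0  d10:0  d11:0 → peak 8
B@7: d1:8  d2:3  d3:3  d4:6  d5:6  d6:3  d7:4  d8:4  d9:0  d10:0  d11:0 → peak 8
B@8: d1:8  d2:3  d3:3  d4:6  d5:6  d6:3  d7:3  d8:4  d9:1  d10:0  d11:0 → peak 8
B@9: d1:8  d2:3  d3:3  d4:6  d5:6  d6:3  d7:3  d8:3  d9:1  d10:1  d11:0 → peak 8
B@10: d1:8  d2:3  d3:3  d4:6  d5:6  d6:3  d7:3  d8:3  d9:0  d10:1  d11:1 → peak 8
Best is B@2, peak 8.

8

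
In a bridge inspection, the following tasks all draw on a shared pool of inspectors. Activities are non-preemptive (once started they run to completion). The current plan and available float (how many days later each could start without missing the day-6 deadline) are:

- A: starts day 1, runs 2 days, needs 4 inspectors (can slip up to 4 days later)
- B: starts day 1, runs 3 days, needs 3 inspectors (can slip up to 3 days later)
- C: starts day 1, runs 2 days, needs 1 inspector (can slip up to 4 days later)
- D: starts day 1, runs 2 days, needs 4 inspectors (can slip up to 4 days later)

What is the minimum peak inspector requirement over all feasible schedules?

Early-start (A@1, B@1, C@1, D@1) gives peak 12: d1:12  d2:12  d3:3  d4:0  d5:0  d6:0.
Shift C→3, D→4.
Schedule A@1, B@1, C@3, D@4: d1:7  d2:7  d3:4  d4:5  d5:4  d6:0 — peak 7.

7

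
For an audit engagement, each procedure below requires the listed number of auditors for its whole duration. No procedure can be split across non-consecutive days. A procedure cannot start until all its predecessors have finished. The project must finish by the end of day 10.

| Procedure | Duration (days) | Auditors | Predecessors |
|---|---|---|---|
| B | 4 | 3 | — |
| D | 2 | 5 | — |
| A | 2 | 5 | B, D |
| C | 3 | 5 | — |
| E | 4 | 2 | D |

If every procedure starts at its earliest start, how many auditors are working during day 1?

At early start, day 1 has: B, D, C.
Demand: 3 + 5 + 5 = 13.

13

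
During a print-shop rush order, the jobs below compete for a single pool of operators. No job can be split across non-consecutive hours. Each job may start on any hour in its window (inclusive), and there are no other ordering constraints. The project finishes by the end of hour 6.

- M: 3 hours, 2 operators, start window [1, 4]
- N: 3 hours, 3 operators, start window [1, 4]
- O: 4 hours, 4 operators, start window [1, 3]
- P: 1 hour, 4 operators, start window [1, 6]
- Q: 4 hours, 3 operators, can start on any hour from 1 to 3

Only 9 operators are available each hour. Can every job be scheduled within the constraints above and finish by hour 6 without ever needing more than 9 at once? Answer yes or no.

The minimum achievable peak is 10; 9 < 10, so no feasible schedule stays within the cap.

no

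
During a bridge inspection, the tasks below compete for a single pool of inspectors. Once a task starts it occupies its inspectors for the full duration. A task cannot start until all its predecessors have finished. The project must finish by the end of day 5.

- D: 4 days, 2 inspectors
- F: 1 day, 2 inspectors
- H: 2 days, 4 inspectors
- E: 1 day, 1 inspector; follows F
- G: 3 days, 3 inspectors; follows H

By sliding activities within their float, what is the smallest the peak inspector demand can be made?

6

Early-start (D@1, F@1, H@1, E@2, G@3) gives peak 8: d1:8  d2:7  d3:5  d4:5  d5:3.
Shift D→2, E→3.
Schedule D@2, F@1, H@1, E@3, G@3: d1:6  d2:6  d3:6  d4:5  d5:5 — peak 6.
Total inspector-days = 28 over 5 days ⇒ peak ≥ ⌈28/5⌉ = 6, so 6 is optimal.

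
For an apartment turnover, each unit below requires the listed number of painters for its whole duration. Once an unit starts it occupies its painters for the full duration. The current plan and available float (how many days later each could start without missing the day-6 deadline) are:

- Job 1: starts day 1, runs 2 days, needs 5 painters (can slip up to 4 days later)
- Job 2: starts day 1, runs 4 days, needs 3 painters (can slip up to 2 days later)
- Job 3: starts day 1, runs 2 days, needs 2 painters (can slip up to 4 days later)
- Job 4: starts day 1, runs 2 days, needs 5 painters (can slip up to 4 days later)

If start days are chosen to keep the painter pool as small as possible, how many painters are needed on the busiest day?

Early-start (Job 1@1, Job 2@1, Job 3@1, Job 4@1) gives peak 15: d1:15  d2:15  d3:3  d4:3  d5:0  d6:0.
Shift Job 3→3, Job 4→5.
Schedule Job 1@1, Job 2@1, Job 3@3, Job 4@5: d1:8  d2:8  d3:5  d4:5  d5:5  d6:5 — peak 8.

8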